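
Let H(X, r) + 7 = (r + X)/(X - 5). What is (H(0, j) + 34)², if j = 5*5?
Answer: 484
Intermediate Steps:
j = 25
H(X, r) = -7 + (X + r)/(-5 + X) (H(X, r) = -7 + (r + X)/(X - 5) = -7 + (X + r)/(-5 + X))
(H(0, j) + 34)² = ((35 + 25 - 6*0)/(-5 + 0) + 34)² = ((35 + 25 + 0)/(-5) + 34)² = (-⅕*60 + 34)² = (-12 + 34)² = 22² = 484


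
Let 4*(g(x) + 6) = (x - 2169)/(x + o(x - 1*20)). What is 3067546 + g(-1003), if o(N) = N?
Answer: 6214836833/2026 ≈ 3.0675e+6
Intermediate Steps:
g(x) = -6 + (-2169 + x)/(4*(-20 + 2*x)) (g(x) = -6 + ((x - 2169)/(x + (x - 1*20)))/4 = -6 + ((-2169 + x)/(x + (x - 20)))/4 = -6 + ((-2169 + x)/(x + (-20 + x)))/4 = -6 + ((-2169 + x)/(-20 + 2*x))/4 = -6 + (-2169 + x)/(4*(-20 + 2*x)))
3067546 + g(-1003) = 3067546 + (-1689 - 47*(-1003))/(8*(-10 - 1003)) = 3067546 + (1/8)*(-1689 + 47141)/(-1013) = 3067546 + (1/8)*(-1/1013)*45452 = 3067546 - 11363/2026 = 6214836833/2026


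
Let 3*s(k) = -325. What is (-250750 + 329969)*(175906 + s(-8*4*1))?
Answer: 41779546067/3 ≈ 1.3927e+10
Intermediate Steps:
s(k) = -325/3 (s(k) = (1/3)*(-325) = -325/3)
(-250750 + 329969)*(175906 + s(-8*4*1)) = (-250750 + 329969)*(175906 - 325/3) = 79219*(527393/3) = 41779546067/3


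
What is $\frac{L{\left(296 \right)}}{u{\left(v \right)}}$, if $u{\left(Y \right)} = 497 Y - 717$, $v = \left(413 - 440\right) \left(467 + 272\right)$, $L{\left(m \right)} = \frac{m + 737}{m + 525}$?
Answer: $- \frac{1033}{8142150918} \approx -1.2687 \cdot 10^{-7}$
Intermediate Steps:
$L{\left(m \right)} = \frac{737 + m}{525 + m}$
$v = -19953$ ($v = \left(-27\right) 739 = -19953$)
$u{\left(Y \right)} = -717 + 497 Y$
$\frac{L{\left(296 \right)}}{u{\left(v \right)}} = \frac{\frac{1}{525 + 296} \left(737 + 296\right)}{-717 + 497 \left(-19953\right)} = \frac{\frac{1}{821} \cdot 1033}{-717 - 9916641} = \frac{\frac{1}{821} \cdot 1033}{-9917358} = \frac{1033}{821} \left(- \frac{1}{9917358}\right) = - \frac{1033}{8142150918}$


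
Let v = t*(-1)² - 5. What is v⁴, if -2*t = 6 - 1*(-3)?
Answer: 130321/16 ≈ 8145.1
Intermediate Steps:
t = -9/2 (t = -(6 - 1*(-3))/2 = -(6 + 3)/2 = -½*9 = -9/2 ≈ -4.5000)
v = -19/2 (v = -9/2*(-1)² - 5 = -9/2*1 - 5 = -9/2 - 5 = -19/2 ≈ -9.5000)
v⁴ = (-19/2)⁴ = 130321/16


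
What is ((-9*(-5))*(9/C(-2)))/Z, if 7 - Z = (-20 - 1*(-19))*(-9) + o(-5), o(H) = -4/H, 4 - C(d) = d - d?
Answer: -2025/56 ≈ -36.161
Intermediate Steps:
C(d) = 4 (C(d) = 4 - (d - d) = 4 - 1*0 = 4 + 0 = 4)
Z = -14/5 (Z = 7 - ((-20 - 1*(-19))*(-9) - 4/(-5)) = 7 - ((-20 + 19)*(-9) - 4*(-⅕)) = 7 - (-1*(-9) + ⅘) = 7 - (9 + ⅘) = 7 - 1*49/5 = 7 - 49/5 = -14/5 ≈ -2.8000)
((-9*(-5))*(9/C(-2)))/Z = ((-9*(-5))*(9/4))/(-14/5) = (45*(9*(¼)))*(-5/14) = (45*(9/4))*(-5/14) = (405/4)*(-5/14) = -2025/56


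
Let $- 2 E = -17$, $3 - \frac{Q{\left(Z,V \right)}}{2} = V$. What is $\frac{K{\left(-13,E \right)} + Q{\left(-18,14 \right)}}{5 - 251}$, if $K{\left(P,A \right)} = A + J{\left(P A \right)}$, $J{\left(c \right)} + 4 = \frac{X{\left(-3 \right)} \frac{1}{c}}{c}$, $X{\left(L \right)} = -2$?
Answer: $\frac{569817}{8009924} \approx 0.071139$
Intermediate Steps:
$Q{\left(Z,V \right)} = 6 - 2 V$
$E = \frac{17}{2}$ ($E = \left(- \frac{1}{2}\right) \left(-17\right) = \frac{17}{2} \approx 8.5$)
$J{\left(c \right)} = -4 - \frac{2}{c^{2}}$ ($J{\left(c \right)} = -4 + \frac{\left(-2\right) \frac{1}{c}}{c} = -4 - \frac{2}{c^{2}}$)
$K{\left(P,A \right)} = -4 + A - \frac{2}{A^{2} P^{2}}$ ($K{\left(P,A \right)} = A - \left(4 + \frac{2}{A^{2} P^{2}}\right) = -4 + A - \frac{2}{A^{2} P^{2}}$)
$\frac{K{\left(-13,E \right)} + Q{\left(-18,14 \right)}}{5 - 251} = \frac{\left(-4 + \frac{17}{2} - \frac{2}{\frac{289}{4} \cdot 169}\right) + \left(6 - 28\right)}{5 - 251} = \frac{\left(-4 + \frac{17}{2} - \frac{8}{289} \cdot \frac{1}{169}\right) + \left(6 - 28\right)}{-246} = \left(\left(-4 + \frac{17}{2} - \frac{8}{48841}\right) - 22\right) \left(- \frac{1}{246}\right) = \left(\frac{439553}{97682} - 22\right) \left(- \frac{1}{246}\right) = \left(- \frac{1709451}{97682}\right) \left(- \frac{1}{246}\right) = \frac{569817}{8009924}$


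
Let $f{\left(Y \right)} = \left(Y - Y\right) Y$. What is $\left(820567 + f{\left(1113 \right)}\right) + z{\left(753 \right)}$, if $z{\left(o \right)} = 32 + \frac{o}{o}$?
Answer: $820600$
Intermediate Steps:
$f{\left(Y \right)} = 0$ ($f{\left(Y \right)} = 0 Y = 0$)
$z{\left(o \right)} = 33$ ($z{\left(o \right)} = 32 + 1 = 33$)
$\left(820567 + f{\left(1113 \right)}\right) + z{\left(753 \right)} = \left(820567 + 0\right) + 33 = 820567 + 33 = 820600$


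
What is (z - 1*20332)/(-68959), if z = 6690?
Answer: 13642/68959 ≈ 0.19783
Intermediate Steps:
(z - 1*20332)/(-68959) = (6690 - 1*20332)/(-68959) = (6690 - 20332)*(-1/68959) = -13642*(-1/68959) = 13642/68959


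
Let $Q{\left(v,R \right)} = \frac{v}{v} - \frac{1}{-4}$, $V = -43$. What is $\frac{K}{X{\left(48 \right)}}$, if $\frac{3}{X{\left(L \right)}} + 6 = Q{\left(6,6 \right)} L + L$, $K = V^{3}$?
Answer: $-2703238$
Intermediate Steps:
$K = -79507$ ($K = \left(-43\right)^{3} = -79507$)
$Q{\left(v,R \right)} = \frac{5}{4}$ ($Q{\left(v,R \right)} = 1 - - \frac{1}{4} = 1 + \frac{1}{4} = \frac{5}{4}$)
$X{\left(L \right)} = \frac{3}{-6 + \frac{9 L}{4}}$ ($X{\left(L \right)} = \frac{3}{-6 + \left(\frac{5 L}{4} + L\right)} = \frac{3}{-6 + \frac{9 L}{4}}$)
$\frac{K}{X{\left(48 \right)}} = - \frac{79507}{4 \frac{1}{-8 + 3 \cdot 48}} = - \frac{79507}{4 \frac{1}{-8 + 144}} = - \frac{79507}{4 \cdot \frac{1}{136}} = - 79507 \frac{1}{\frac{1}{34}} = \left(-79507\right) 34 = -2703238$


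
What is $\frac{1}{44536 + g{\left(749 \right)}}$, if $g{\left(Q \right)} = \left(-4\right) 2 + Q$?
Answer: $\frac{1}{45277} \approx 2.2086 \cdot 10^{-5}$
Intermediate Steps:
$g{\left(Q \right)} = -8 + Q$
$\frac{1}{44536 + g{\left(749 \right)}} = \frac{1}{44536 + \left(-8 + 749\right)} = \frac{1}{44536 + 741} = \frac{1}{45277}$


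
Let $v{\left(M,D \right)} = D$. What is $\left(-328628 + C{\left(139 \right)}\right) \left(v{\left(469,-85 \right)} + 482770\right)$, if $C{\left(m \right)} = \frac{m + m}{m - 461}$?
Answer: $- \frac{3648357126885}{23} \approx -1.5862 \cdot 10^{11}$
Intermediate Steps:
$C{\left(m \right)} = \frac{2 m}{-461 + m}$
$\left(-328628 + C{\left(139 \right)}\right) \left(v{\left(469,-85 \right)} + 482770\right) = \left(-328628 + 2 \cdot 139 \frac{1}{-461 + 139}\right) \left(-85 + 482770\right) = \left(-328628 + 2 \cdot 139 \frac{1}{-322}\right) 482685 = \left(-328628 + 2 \cdot 139 \left(- \frac{1}{322}\right)\right) 482685 = \left(-328628 - \frac{139}{161}\right) 482685 = \left(- \frac{52909247}{161}\right) 482685 = - \frac{3648357126885}{23}$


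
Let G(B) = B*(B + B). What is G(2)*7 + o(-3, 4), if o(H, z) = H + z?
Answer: 57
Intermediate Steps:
G(B) = 2*B² (G(B) = B*(2*B) = 2*B²)
G(2)*7 + o(-3, 4) = (2*2²)*7 + (-3 + 4) = (2*4)*7 + 1 = 8*7 + 1 = 56 + 1 = 57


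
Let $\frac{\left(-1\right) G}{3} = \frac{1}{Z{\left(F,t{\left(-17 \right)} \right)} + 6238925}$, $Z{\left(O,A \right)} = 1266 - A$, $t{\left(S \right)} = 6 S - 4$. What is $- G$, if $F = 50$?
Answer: $\frac{1}{2080099} \approx 4.8075 \cdot 10^{-7}$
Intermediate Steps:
$t{\left(S \right)} = -4 + 6 S$
$G = - \frac{1}{2080099}$ ($G = - \frac{3}{\left(1266 - \left(-4 + 6 \left(-17\right)\right)\right) + 6238925} = - \frac{3}{\left(1266 - \left(-4 - 102\right)\right) + 6238925} = - \frac{3}{\left(1266 - -106\right) + 6238925} = - \frac{3}{\left(1266 + 106\right) + 6238925} = - \frac{3}{1372 + 6238925} = - \frac{3}{6240297} = \left(-3\right) \frac{1}{6240297} = - \frac{1}{2080099} \approx -4.8075 \cdot 10^{-7}$)
$- G = \left(-1\right) \left(- \frac{1}{2080099}\right) = \frac{1}{2080099}$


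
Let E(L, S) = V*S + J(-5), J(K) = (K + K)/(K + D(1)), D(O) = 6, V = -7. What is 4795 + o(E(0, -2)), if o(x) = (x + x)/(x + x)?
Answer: 4796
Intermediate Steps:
J(K) = 2*K/(6 + K) (J(K) = (K + K)/(K + 6) = (2*K)/(6 + K) = 2*K/(6 + K))
E(L, S) = -10 - 7*S (E(L, S) = -7*S + 2*(-5)/(6 - 5) = -7*S + 2*(-5)/1 = -7*S + 2*(-5)*1 = -7*S - 10 = -10 - 7*S)
o(x) = 1 (o(x) = (2*x)/((2*x)) = (2*x)*(1/(2*x)) = 1)
4795 + o(E(0, -2)) = 4795 + 1 = 4796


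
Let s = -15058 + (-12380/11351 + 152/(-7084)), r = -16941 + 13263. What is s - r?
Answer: -228790183298/20102621 ≈ -11381.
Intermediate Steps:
r = -3678
s = -302727623336/20102621 (s = -15058 + (-12380*1/11351 + 152*(-1/7084)) = -15058 + (-12380/11351 - 38/1771) = -15058 - 22356318/20102621 = -302727623336/20102621 ≈ -15059.)
s - r = -302727623336/20102621 - 1*(-3678) = -302727623336/20102621 + 3678 = -228790183298/20102621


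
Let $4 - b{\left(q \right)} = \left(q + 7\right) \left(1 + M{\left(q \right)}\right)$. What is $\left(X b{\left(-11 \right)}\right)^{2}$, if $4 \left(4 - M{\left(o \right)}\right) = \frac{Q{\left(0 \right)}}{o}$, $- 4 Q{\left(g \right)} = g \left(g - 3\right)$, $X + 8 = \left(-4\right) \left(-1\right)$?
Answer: $9216$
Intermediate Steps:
$X = -4$ ($X = -8 - -4 = -8 + 4 = -4$)
$Q{\left(g \right)} = - \frac{g \left(-3 + g\right)}{4}$ ($Q{\left(g \right)} = - \frac{g \left(g - 3\right)}{4} = - \frac{g \left(-3 + g\right)}{4}$)
$M{\left(o \right)} = 4$ ($M{\left(o \right)} = 4 - \frac{\frac{1}{4} \cdot 0 \left(3 - 0\right) \frac{1}{o}}{4} = 4 - \frac{\frac{1}{4} \cdot 0 \left(3 + 0\right) \frac{1}{o}}{4} = 4 - \frac{\frac{1}{4} \cdot 0 \cdot 3 \frac{1}{o}}{4} = 4 - \frac{0 \frac{1}{o}}{4} = 4 - 0 = 4 + 0 = 4$)
$b{\left(q \right)} = -31 - 5 q$ ($b{\left(q \right)} = 4 - \left(q + 7\right) \left(1 + 4\right) = 4 - \left(7 + q\right) 5 = 4 - \left(35 + 5 q\right) = -31 - 5 q$)
$\left(X b{\left(-11 \right)}\right)^{2} = \left(- 4 \left(-31 - -55\right)\right)^{2} = \left(- 4 \left(-31 + 55\right)\right)^{2} = \left(\left(-4\right) 24\right)^{2} = \left(-96\right)^{2} = 9216$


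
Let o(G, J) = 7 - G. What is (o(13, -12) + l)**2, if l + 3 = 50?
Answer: 1681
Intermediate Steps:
l = 47 (l = -3 + 50 = 47)
(o(13, -12) + l)**2 = ((7 - 1*13) + 47)**2 = ((7 - 13) + 47)**2 = (-6 + 47)**2 = 41**2 = 1681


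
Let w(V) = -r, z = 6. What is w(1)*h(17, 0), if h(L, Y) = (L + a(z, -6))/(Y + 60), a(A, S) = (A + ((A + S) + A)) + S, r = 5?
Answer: -23/12 ≈ -1.9167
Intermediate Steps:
a(A, S) = 2*S + 3*A (a(A, S) = (A + (S + 2*A)) + S = (S + 3*A) + S = 2*S + 3*A)
w(V) = -5 (w(V) = -1*5 = -5)
h(L, Y) = (6 + L)/(60 + Y) (h(L, Y) = (L + (2*(-6) + 3*6))/(Y + 60) = (L + (-12 + 18))/(60 + Y) = (L + 6)/(60 + Y) = (6 + L)/(60 + Y))
w(1)*h(17, 0) = -5*(6 + 17)/(60 + 0) = -5*23/60 = -23/12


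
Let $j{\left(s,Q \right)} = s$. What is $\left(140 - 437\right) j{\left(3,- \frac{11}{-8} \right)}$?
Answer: $-891$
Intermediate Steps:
$\left(140 - 437\right) j{\left(3,- \frac{11}{-8} \right)} = \left(140 - 437\right) 3 = \left(-297\right) 3 = -891$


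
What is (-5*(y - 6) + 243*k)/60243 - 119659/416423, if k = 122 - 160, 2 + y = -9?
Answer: -11018471164/25086570789 ≈ -0.43922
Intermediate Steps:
y = -11 (y = -2 - 9 = -11)
k = -38
(-5*(y - 6) + 243*k)/60243 - 119659/416423 = (-5*(-11 - 6) + 243*(-38))/60243 - 119659/416423 = (-5*(-17) - 9234)*(1/60243) - 119659*1/416423 = (85 - 9234)*(1/60243) - 119659/416423 = -9149*1/60243 - 119659/416423 = -9149/60243 - 119659/416423 = -11018471164/25086570789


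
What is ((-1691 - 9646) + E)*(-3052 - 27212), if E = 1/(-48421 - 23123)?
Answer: 1022789948869/2981 ≈ 3.4310e+8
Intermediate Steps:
E = -1/71544 (E = 1/(-71544) = -1/71544 ≈ -1.3977e-5)
((-1691 - 9646) + E)*(-3052 - 27212) = ((-1691 - 9646) - 1/71544)*(-3052 - 27212) = (-11337 - 1/71544)*(-30264) = -811094329/71544*(-30264) = 1022789948869/2981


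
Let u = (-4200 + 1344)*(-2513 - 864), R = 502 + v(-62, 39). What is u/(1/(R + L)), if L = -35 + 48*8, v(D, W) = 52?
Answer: 8709174936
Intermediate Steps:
R = 554 (R = 502 + 52 = 554)
L = 349 (L = -35 + 384 = 349)
u = 9644712 (u = -2856*(-3377) = 9644712)
u/(1/(R + L)) = 9644712/(1/(554 + 349)) = 9644712/(1/903) = 9644712*903 = 8709174936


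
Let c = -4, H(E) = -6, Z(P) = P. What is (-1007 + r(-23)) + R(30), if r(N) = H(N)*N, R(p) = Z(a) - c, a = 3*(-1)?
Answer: -868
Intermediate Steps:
a = -3
R(p) = 1 (R(p) = -3 - 1*(-4) = -3 + 4 = 1)
r(N) = -6*N
(-1007 + r(-23)) + R(30) = (-1007 - 6*(-23)) + 1 = (-1007 + 138) + 1 = -869 + 1 = -868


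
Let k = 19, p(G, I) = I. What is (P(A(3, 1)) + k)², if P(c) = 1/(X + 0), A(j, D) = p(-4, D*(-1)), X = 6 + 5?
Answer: 44100/121 ≈ 364.46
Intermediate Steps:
X = 11
A(j, D) = -D (A(j, D) = D*(-1) = -D)
P(c) = 1/11 (P(c) = 1/(11 + 0) = 1/11)
(P(A(3, 1)) + k)² = (1/11 + 19)² = (210/11)² = 44100/121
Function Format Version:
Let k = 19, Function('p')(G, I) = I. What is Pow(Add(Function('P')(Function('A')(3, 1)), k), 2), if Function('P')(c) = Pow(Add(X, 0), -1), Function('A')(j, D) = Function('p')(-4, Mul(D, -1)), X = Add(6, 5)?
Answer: Rational(44100, 121) ≈ 364.46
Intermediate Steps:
X = 11
Function('A')(j, D) = Mul(-1, D) (Function('A')(j, D) = Mul(D, -1) = Mul(-1, D))
Function('P')(c) = Rational(1, 11) (Function('P')(c) = Pow(Add(11, 0), -1) = Pow(11, -1) = Rational(1, 11))
Pow(Add(Function('P')(Function('A')(3, 1)), k), 2) = Pow(Add(Rational(1, 11), 19), 2) = Pow(Rational(210, 11), 2) = Rational(44100, 121)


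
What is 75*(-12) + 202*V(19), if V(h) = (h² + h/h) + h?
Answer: 76062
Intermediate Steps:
V(h) = 1 + h + h² (V(h) = (h² + 1) + h = (1 + h²) + h = 1 + h + h²)
75*(-12) + 202*V(19) = 75*(-12) + 202*(1 + 19 + 19²) = -900 + 202*(1 + 19 + 361) = -900 + 202*381 = -900 + 76962 = 76062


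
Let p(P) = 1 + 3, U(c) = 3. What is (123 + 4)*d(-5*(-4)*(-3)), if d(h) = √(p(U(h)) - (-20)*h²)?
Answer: 254*√18001 ≈ 34079.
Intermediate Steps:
p(P) = 4
d(h) = √(4 + 20*h²) (d(h) = √(4 - (-20)*h²) = √(4 + 20*h²))
(123 + 4)*d(-5*(-4)*(-3)) = (123 + 4)*(2*√(1 + 5*(-5*(-4)*(-3))²)) = 127*(2*√(1 + 5*(20*(-3))²)) = 127*(2*√(1 + 5*(-60)²)) = 127*(2*√(1 + 5*3600)) = 127*(2*√(1 + 18000)) = 127*(2*√18001) = 254*√18001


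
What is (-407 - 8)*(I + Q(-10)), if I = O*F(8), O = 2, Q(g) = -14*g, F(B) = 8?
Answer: -64740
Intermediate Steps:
I = 16 (I = 2*8 = 16)
(-407 - 8)*(I + Q(-10)) = (-407 - 8)*(16 - 14*(-10)) = -415*(16 + 140) = -415*156 = -64740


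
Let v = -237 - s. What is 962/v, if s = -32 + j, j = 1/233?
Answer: -112073/23883 ≈ -4.6926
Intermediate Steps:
j = 1/233 ≈ 0.0042918
s = -7455/233 (s = -32 + 1/233 = -7455/233 ≈ -31.996)
v = -47766/233 (v = -237 - 1*(-7455/233) = -237 + 7455/233 = -47766/233 ≈ -205.00)
962/v = 962/(-47766/233) = 962*(-233/47766) = -112073/23883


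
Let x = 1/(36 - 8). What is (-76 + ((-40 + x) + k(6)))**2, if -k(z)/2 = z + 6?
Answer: 15358561/784 ≈ 19590.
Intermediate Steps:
k(z) = -12 - 2*z (k(z) = -2*(z + 6) = -2*(6 + z) = -12 - 2*z)
x = 1/28 ≈ 0.035714
(-76 + ((-40 + x) + k(6)))**2 = (-76 + ((-40 + 1/28) + (-12 - 2*6)))**2 = (-76 + (-1119/28 + (-12 - 12)))**2 = (-76 + (-1119/28 - 24))**2 = (-76 - 1791/28)**2 = (-3919/28)**2 = 15358561/784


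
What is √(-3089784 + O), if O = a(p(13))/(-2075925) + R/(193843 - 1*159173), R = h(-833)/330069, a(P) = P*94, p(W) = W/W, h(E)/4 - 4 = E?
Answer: 2*I*√2152700329592258384503387020928183/52790736905695 ≈ 1757.8*I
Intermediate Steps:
h(E) = 16 + 4*E
p(W) = 1
a(P) = 94*P
R = -3316/330069 (R = (16 + 4*(-833))/330069 = (16 - 3332)*(1/330069) = -3316*1/330069 = -3316/330069 ≈ -0.010046)
O = -12028578188/263953684528475 (O = (94*1)/(-2075925) - 3316/(330069*(193843 - 1*159173)) = 94*(-1/2075925) - 3316/(330069*(193843 - 159173)) = -94/2075925 - 3316/330069/34670 = -94/2075925 - 3316/330069*1/34670 = -94/2075925 - 1658/5721746115 = -12028578188/263953684528475 ≈ -4.5571e-5)
√(-3089784 + O) = √(-3089784 - 12028578188/263953684528475) = √(-815559871209158177588/263953684528475) = 2*I*√2152700329592258384503387020928183/52790736905695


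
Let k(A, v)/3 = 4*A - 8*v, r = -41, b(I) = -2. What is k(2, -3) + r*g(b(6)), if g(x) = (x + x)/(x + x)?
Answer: 55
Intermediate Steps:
k(A, v) = -24*v + 12*A (k(A, v) = 3*(4*A - 8*v) = 3*(-8*v + 4*A) = -24*v + 12*A)
g(x) = 1 (g(x) = (2*x)/((2*x)) = (2*x)*(1/(2*x)) = 1)
k(2, -3) + r*g(b(6)) = (-24*(-3) + 12*2) - 41*1 = (72 + 24) - 41 = 96 - 41 = 55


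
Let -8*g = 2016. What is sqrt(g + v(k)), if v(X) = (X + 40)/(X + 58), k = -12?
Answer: 7*I*sqrt(2714)/23 ≈ 15.855*I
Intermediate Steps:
g = -252 (g = -1/8*2016 = -252)
v(X) = (40 + X)/(58 + X)
sqrt(g + v(k)) = sqrt(-252 + (40 - 12)/(58 - 12)) = sqrt(-252 + 28/46) = sqrt(-252 + (1/46)*28) = sqrt(-252 + 14/23) = sqrt(-5782/23) = 7*I*sqrt(2714)/23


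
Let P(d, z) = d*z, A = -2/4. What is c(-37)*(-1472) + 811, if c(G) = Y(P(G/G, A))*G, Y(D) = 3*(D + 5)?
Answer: 736075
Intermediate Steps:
A = -½ (A = -2*¼ = -½ ≈ -0.50000)
Y(D) = 15 + 3*D (Y(D) = 3*(5 + D) = 15 + 3*D)
c(G) = 27*G/2 (c(G) = (15 + 3*((G/G)*(-½)))*G = (15 + 3*(1*(-½)))*G = (15 + 3*(-½))*G = (15 - 3/2)*G = 27*G/2)
c(-37)*(-1472) + 811 = ((27/2)*(-37))*(-1472) + 811 = -999/2*(-1472) + 811 = 735264 + 811 = 736075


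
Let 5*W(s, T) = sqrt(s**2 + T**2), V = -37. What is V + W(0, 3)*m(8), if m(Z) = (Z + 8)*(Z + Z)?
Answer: 583/5 ≈ 116.60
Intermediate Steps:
W(s, T) = sqrt(T**2 + s**2)/5 (W(s, T) = sqrt(s**2 + T**2)/5 = sqrt(T**2 + s**2)/5)
m(Z) = 2*Z*(8 + Z) (m(Z) = (8 + Z)*(2*Z) = 2*Z*(8 + Z))
V + W(0, 3)*m(8) = -37 + (sqrt(3**2 + 0**2)/5)*(2*8*(8 + 8)) = -37 + (sqrt(9 + 0)/5)*(2*8*16) = -37 + (sqrt(9)/5)*256 = -37 + ((1/5)*3)*256 = -37 + (3/5)*256 = -37 + 768/5 = 583/5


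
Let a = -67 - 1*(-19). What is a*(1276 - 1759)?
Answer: 23184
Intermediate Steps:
a = -48 (a = -67 + 19 = -48)
a*(1276 - 1759) = -48*(1276 - 1759) = -48*(-483) = 23184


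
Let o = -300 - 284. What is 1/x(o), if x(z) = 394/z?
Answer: -292/197 ≈ -1.4822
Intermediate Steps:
o = -584
1/x(o) = 1/(394/(-584)) = 1/(394*(-1/584)) = 1/(-197/292) = -292/197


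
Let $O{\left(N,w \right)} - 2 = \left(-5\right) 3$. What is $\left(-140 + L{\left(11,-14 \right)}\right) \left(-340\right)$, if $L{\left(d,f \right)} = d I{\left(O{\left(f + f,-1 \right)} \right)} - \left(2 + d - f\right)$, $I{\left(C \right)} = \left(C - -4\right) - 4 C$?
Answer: $-104040$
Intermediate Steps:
$O{\left(N,w \right)} = -13$ ($O{\left(N,w \right)} = 2 - 15 = -13$)
$I{\left(C \right)} = 4 - 3 C$ ($I{\left(C \right)} = \left(C + 4\right) - 4 C = \left(4 + C\right) - 4 C = 4 - 3 C$)
$L{\left(d,f \right)} = -2 + f + 42 d$ ($L{\left(d,f \right)} = d \left(4 - -39\right) - \left(2 + d - f\right) = d \left(4 + 39\right) - \left(2 + d - f\right) = d 43 - \left(2 + d - f\right) = 43 d - \left(2 + d - f\right) = -2 + f + 42 d$)
$\left(-140 + L{\left(11,-14 \right)}\right) \left(-340\right) = \left(-140 - -446\right) \left(-340\right) = \left(-140 + 446\right) \left(-340\right) = 306 \left(-340\right) = -104040$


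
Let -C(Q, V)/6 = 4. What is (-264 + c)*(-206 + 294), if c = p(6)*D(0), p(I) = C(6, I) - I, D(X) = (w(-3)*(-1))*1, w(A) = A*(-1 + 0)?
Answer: -15312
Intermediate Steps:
w(A) = -A (w(A) = A*(-1) = -A)
D(X) = -3 (D(X) = (-1*(-3)*(-1))*1 = (3*(-1))*1 = -3*1 = -3)
C(Q, V) = -24 (C(Q, V) = -6*4 = -24)
p(I) = -24 - I
c = 90 (c = (-24 - 1*6)*(-3) = (-24 - 6)*(-3) = -30*(-3) = 90)
(-264 + c)*(-206 + 294) = (-264 + 90)*(-206 + 294) = -174*88 = -15312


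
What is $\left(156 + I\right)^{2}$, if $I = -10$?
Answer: $21316$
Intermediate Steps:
$\left(156 + I\right)^{2} = \left(156 - 10\right)^{2} = 146^{2} = 21316$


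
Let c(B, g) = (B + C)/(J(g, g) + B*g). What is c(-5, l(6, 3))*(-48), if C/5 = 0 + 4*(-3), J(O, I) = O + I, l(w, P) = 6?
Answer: -520/3 ≈ -173.33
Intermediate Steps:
J(O, I) = I + O
C = -60 (C = 5*(0 + 4*(-3)) = 5*(0 - 12) = 5*(-12) = -60)
c(B, g) = (-60 + B)/(2*g + B*g) (c(B, g) = (B - 60)/((g + g) + B*g) = (-60 + B)/(2*g + B*g))
c(-5, l(6, 3))*(-48) = ((-60 - 5)/(6*(2 - 5)))*(-48) = ((⅙)*(-65)/(-3))*(-48) = ((⅙)*(-⅓)*(-65))*(-48) = (65/18)*(-48) = -520/3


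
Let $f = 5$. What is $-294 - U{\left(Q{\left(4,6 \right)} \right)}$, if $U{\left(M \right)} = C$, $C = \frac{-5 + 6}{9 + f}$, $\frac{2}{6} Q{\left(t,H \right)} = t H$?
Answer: $- \frac{4117}{14} \approx -294.07$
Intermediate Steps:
$Q{\left(t,H \right)} = 3 H t$ ($Q{\left(t,H \right)} = 3 t H = 3 H t$)
$C = \frac{1}{14}$ ($C = \frac{-5 + 6}{9 + 5} = 1 \cdot \frac{1}{14} = \frac{1}{14} \approx 0.071429$)
$U{\left(M \right)} = \frac{1}{14}$
$-294 - U{\left(Q{\left(4,6 \right)} \right)} = -294 - \frac{1}{14} = - \frac{4117}{14}$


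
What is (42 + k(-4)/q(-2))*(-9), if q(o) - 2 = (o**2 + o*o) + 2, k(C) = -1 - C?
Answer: -1521/4 ≈ -380.25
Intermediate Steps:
q(o) = 4 + 2*o**2 (q(o) = 2 + ((o**2 + o*o) + 2) = 2 + ((o**2 + o**2) + 2) = 2 + (2*o**2 + 2) = 2 + (2 + 2*o**2) = 4 + 2*o**2)
(42 + k(-4)/q(-2))*(-9) = (42 + (-1 - 1*(-4))/(4 + 2*(-2)**2))*(-9) = (42 + (-1 + 4)/(4 + 2*4))*(-9) = (42 + 3/(4 + 8))*(-9) = (42 + 3/12)*(-9) = (42 + 3*(1/12))*(-9) = (42 + 1/4)*(-9) = (169/4)*(-9) = -1521/4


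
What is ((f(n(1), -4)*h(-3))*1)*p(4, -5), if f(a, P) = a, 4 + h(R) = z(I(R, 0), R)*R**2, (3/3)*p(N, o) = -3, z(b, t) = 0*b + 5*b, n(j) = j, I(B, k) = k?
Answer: 12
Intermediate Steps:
z(b, t) = 5*b (z(b, t) = 0 + 5*b = 5*b)
p(N, o) = -3
h(R) = -4 (h(R) = -4 + (5*0)*R**2 = -4 + 0*R**2 = -4 + 0 = -4)
((f(n(1), -4)*h(-3))*1)*p(4, -5) = ((1*(-4))*1)*(-3) = -4*1*(-3) = -4*(-3) = 12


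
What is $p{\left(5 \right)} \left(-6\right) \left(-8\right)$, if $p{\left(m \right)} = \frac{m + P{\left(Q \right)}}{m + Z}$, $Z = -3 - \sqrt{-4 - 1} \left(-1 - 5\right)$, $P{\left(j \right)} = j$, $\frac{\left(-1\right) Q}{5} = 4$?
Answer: $\frac{360 i}{- i + 3 \sqrt{5}} \approx -7.8261 + 52.499 i$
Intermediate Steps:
$Q = -20$ ($Q = \left(-5\right) 4 = -20$)
$Z = -3 + 6 i \sqrt{5}$ ($Z = -3 - \sqrt{-5} \left(-6\right) = -3 - i \sqrt{5} \left(-6\right) = -3 - - 6 i \sqrt{5} = -3 + 6 i \sqrt{5} \approx -3.0 + 13.416 i$)
$p{\left(m \right)} = \frac{-20 + m}{-3 + m + 6 i \sqrt{5}}$ ($p{\left(m \right)} = \frac{m - 20}{m - \left(3 - 6 i \sqrt{5}\right)} = \frac{-20 + m}{-3 + m + 6 i \sqrt{5}}$)
$p{\left(5 \right)} \left(-6\right) \left(-8\right) = \frac{-20 + 5}{-3 + 5 + 6 i \sqrt{5}} \left(-6\right) \left(-8\right) = \frac{1}{2 + 6 i \sqrt{5}} \left(-15\right) \left(-6\right) \left(-8\right) = - \frac{15}{2 + 6 i \sqrt{5}} \left(-6\right) \left(-8\right) = \frac{90}{2 + 6 i \sqrt{5}} \left(-8\right) = - \frac{720}{2 + 6 i \sqrt{5}}$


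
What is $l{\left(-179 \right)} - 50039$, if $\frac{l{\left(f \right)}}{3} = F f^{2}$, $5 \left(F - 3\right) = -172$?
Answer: $- \frac{15341506}{5} \approx -3.0683 \cdot 10^{6}$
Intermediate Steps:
$F = - \frac{157}{5}$ ($F = 3 + \frac{1}{5} \left(-172\right) = 3 - \frac{172}{5} = - \frac{157}{5} \approx -31.4$)
$l{\left(f \right)} = - \frac{471 f^{2}}{5}$ ($l{\left(f \right)} = 3 \left(- \frac{157 f^{2}}{5}\right) = - \frac{471 f^{2}}{5}$)
$l{\left(-179 \right)} - 50039 = - \frac{471 \left(-179\right)^{2}}{5} - 50039 = \left(- \frac{471}{5}\right) 32041 - 50039 = - \frac{15091311}{5} - 50039 = - \frac{15341506}{5}$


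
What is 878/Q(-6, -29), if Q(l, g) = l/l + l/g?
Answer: 25462/35 ≈ 727.49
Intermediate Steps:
Q(l, g) = 1 + l/g
878/Q(-6, -29) = 878/(((-29 - 6)/(-29))) = 878/((-1/29*(-35))) = 878/(35/29) = 878*(29/35) = 25462/35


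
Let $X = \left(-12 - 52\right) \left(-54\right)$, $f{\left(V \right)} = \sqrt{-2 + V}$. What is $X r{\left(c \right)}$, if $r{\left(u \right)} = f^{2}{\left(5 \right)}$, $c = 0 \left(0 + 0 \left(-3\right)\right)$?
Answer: $10368$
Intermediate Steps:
$X = 3456$ ($X = \left(-64\right) \left(-54\right) = 3456$)
$c = 0$ ($c = 0 \left(0 + 0\right) = 0 \cdot 0 = 0$)
$r{\left(u \right)} = 3$ ($r{\left(u \right)} = \left(\sqrt{-2 + 5}\right)^{2} = \left(\sqrt{3}\right)^{2} = 3$)
$X r{\left(c \right)} = 3456 \cdot 3 = 10368$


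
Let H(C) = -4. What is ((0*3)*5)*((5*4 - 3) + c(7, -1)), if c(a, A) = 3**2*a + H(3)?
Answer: 0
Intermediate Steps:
c(a, A) = -4 + 9*a (c(a, A) = 3**2*a - 4 = 9*a - 4 = -4 + 9*a)
((0*3)*5)*((5*4 - 3) + c(7, -1)) = ((0*3)*5)*((5*4 - 3) + (-4 + 9*7)) = (0*5)*((20 - 3) + (-4 + 63)) = 0*(17 + 59) = 0*76 = 0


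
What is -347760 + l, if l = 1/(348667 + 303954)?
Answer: -226955478959/652621 ≈ -3.4776e+5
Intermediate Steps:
l = 1/652621 ≈ 1.5323e-6
-347760 + l = -347760 + 1/652621 = -226955478959/652621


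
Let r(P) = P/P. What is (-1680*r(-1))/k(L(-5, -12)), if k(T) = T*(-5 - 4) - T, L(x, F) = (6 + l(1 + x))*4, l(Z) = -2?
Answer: 21/2 ≈ 10.500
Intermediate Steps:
L(x, F) = 16 (L(x, F) = (6 - 2)*4 = 4*4 = 16)
k(T) = -10*T (k(T) = T*(-9) - T = -9*T - T = -10*T)
r(P) = 1
(-1680*r(-1))/k(L(-5, -12)) = (-1680*1)/((-10*16)) = -1680/(-160) = -1680*(-1/160) = 21/2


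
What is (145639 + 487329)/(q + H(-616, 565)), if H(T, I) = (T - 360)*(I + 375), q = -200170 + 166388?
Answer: -316484/475611 ≈ -0.66543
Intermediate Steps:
q = -33782
H(T, I) = (-360 + T)*(375 + I)
(145639 + 487329)/(q + H(-616, 565)) = (145639 + 487329)/(-33782 + (-135000 - 360*565 + 375*(-616) + 565*(-616))) = 632968/(-33782 + (-135000 - 203400 - 231000 - 348040)) = 632968/(-33782 - 917440) = 632968/(-951222) = 632968*(-1/951222) = -316484/475611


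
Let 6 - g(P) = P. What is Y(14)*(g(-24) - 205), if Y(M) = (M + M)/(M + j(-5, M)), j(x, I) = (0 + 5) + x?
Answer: -350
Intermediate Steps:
j(x, I) = 5 + x
g(P) = 6 - P
Y(M) = 2 (Y(M) = (M + M)/(M + (5 - 5)) = (2*M)/(M + 0) = (2*M)/M = 2)
Y(14)*(g(-24) - 205) = 2*((6 - 1*(-24)) - 205) = 2*((6 + 24) - 205) = 2*(30 - 205) = 2*(-175) = -350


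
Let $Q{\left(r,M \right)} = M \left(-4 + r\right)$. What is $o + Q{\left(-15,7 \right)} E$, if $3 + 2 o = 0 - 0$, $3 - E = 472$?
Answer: $\frac{124751}{2} \approx 62376.0$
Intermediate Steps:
$E = -469$ ($E = 3 - 472 = -469$)
$o = - \frac{3}{2}$ ($o = - \frac{3}{2} + \frac{0 - 0}{2} = - \frac{3}{2} + \frac{0 + 0}{2} = - \frac{3}{2} + \frac{1}{2} \cdot 0 = - \frac{3}{2} + 0 = - \frac{3}{2} \approx -1.5$)
$o + Q{\left(-15,7 \right)} E = - \frac{3}{2} + 7 \left(-4 - 15\right) \left(-469\right) = - \frac{3}{2} + 7 \left(-19\right) \left(-469\right) = - \frac{3}{2} - -62377 = - \frac{3}{2} + 62377 = \frac{124751}{2}$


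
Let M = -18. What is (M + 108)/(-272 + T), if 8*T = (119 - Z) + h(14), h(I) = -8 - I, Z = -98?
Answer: -720/1981 ≈ -0.36345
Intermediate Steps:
T = 195/8 (T = ((119 - 1*(-98)) + (-8 - 1*14))/8 = ((119 + 98) + (-8 - 14))/8 = (217 - 22)/8 = (⅛)*195 = 195/8 ≈ 24.375)
(M + 108)/(-272 + T) = (-18 + 108)/(-272 + 195/8) = 90/(-1981/8) = 90*(-8/1981) = -720/1981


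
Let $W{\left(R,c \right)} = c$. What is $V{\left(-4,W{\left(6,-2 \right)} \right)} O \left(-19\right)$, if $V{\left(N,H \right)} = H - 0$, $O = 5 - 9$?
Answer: $-152$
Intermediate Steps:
$O = -4$ ($O = 5 - 9 = -4$)
$V{\left(N,H \right)} = H$ ($V{\left(N,H \right)} = H + 0 = H$)
$V{\left(-4,W{\left(6,-2 \right)} \right)} O \left(-19\right) = \left(-2\right) \left(-4\right) \left(-19\right) = 8 \left(-19\right) = -152$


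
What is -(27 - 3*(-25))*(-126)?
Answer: 12852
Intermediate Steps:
-(27 - 3*(-25))*(-126) = -(27 + 75)*(-126) = -102*(-126) = -1*(-12852) = 12852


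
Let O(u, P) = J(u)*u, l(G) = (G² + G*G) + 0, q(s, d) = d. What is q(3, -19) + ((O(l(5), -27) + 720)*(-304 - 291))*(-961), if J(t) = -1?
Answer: 383102631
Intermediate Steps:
l(G) = 2*G² (l(G) = (G² + G²) + 0 = 2*G² + 0 = 2*G²)
O(u, P) = -u
q(3, -19) + ((O(l(5), -27) + 720)*(-304 - 291))*(-961) = -19 + ((-2*5² + 720)*(-304 - 291))*(-961) = -19 + ((-2*25 + 720)*(-595))*(-961) = -19 + ((-1*50 + 720)*(-595))*(-961) = -19 + ((-50 + 720)*(-595))*(-961) = -19 + (670*(-595))*(-961) = -19 - 398650*(-961) = -19 + 383102650 = 383102631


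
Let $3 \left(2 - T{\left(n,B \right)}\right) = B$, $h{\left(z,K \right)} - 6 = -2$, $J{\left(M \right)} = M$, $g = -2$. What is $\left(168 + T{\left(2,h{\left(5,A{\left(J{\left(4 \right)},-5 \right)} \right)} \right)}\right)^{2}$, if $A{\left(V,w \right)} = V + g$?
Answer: $\frac{256036}{9} \approx 28448.0$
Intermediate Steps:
$A{\left(V,w \right)} = -2 + V$ ($A{\left(V,w \right)} = V - 2 = -2 + V$)
$h{\left(z,K \right)} = 4$ ($h{\left(z,K \right)} = 6 - 2 = 4$)
$T{\left(n,B \right)} = 2 - \frac{B}{3}$
$\left(168 + T{\left(2,h{\left(5,A{\left(J{\left(4 \right)},-5 \right)} \right)} \right)}\right)^{2} = \left(168 + \left(2 - \frac{4}{3}\right)\right)^{2} = \left(168 + \frac{2}{3}\right)^{2} = \left(\frac{506}{3}\right)^{2} = \frac{256036}{9}$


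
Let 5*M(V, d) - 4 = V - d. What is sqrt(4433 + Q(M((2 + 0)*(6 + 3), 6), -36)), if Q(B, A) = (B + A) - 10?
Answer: 9*sqrt(1355)/5 ≈ 66.259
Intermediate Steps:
M(V, d) = 4/5 - d/5 + V/5 (M(V, d) = 4/5 + (V - d)/5 = 4/5 + (-d/5 + V/5) = 4/5 - d/5 + V/5)
Q(B, A) = -10 + A + B (Q(B, A) = (A + B) - 10 = -10 + A + B)
sqrt(4433 + Q(M((2 + 0)*(6 + 3), 6), -36)) = sqrt(4433 + (-10 - 36 + (4/5 - 1/5*6 + ((2 + 0)*(6 + 3))/5))) = sqrt(4433 + (-10 - 36 + (4/5 - 6/5 + (2*9)/5))) = sqrt(4433 + (-10 - 36 + (4/5 - 6/5 + (1/5)*18))) = sqrt(4433 + (-10 - 36 + (4/5 - 6/5 + 18/5))) = sqrt(4433 + (-10 - 36 + 16/5)) = sqrt(4433 - 214/5) = sqrt(21951/5) = 9*sqrt(1355)/5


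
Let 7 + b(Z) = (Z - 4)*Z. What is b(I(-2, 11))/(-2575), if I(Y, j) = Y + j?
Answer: -38/2575 ≈ -0.014757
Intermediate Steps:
b(Z) = -7 + Z*(-4 + Z) (b(Z) = -7 + (Z - 4)*Z = -7 + (-4 + Z)*Z = -7 + Z*(-4 + Z))
b(I(-2, 11))/(-2575) = (-7 + (-2 + 11)² - 4*(-2 + 11))/(-2575) = (-7 + 9² - 4*9)*(-1/2575) = (-7 + 81 - 36)*(-1/2575) = 38*(-1/2575) = -38/2575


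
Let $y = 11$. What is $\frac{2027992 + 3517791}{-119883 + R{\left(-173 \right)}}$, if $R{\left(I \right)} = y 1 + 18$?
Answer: $- \frac{5545783}{119854} \approx -46.271$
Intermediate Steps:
$R{\left(I \right)} = 29$ ($R{\left(I \right)} = 11 \cdot 1 + 18 = 11 + 18 = 29$)
$\frac{2027992 + 3517791}{-119883 + R{\left(-173 \right)}} = \frac{2027992 + 3517791}{-119883 + 29} = \frac{5545783}{-119854} = 5545783 \left(- \frac{1}{119854}\right) = - \frac{5545783}{119854}$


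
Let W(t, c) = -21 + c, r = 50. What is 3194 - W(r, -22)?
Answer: 3237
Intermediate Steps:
3194 - W(r, -22) = 3194 - (-21 - 22) = 3194 - 1*(-43) = 3194 + 43 = 3237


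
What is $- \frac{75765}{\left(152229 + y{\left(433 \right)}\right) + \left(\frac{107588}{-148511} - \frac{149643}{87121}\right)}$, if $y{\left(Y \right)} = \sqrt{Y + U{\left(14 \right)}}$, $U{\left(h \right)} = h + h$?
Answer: $- \frac{1930732038311220524959409463270}{3879214499983427912018161453463} + \frac{12683279874564325329534165 \sqrt{461}}{3879214499983427912018161453463} \approx -0.49764$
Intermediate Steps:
$U{\left(h \right)} = 2 h$
$y{\left(Y \right)} = \sqrt{28 + Y}$ ($y{\left(Y \right)} = \sqrt{Y + 2 \cdot 14} = \sqrt{Y + 28} = \sqrt{28 + Y}$)
$- \frac{75765}{\left(152229 + y{\left(433 \right)}\right) + \left(\frac{107588}{-148511} - \frac{149643}{87121}\right)} = - \frac{75765}{\left(152229 + \sqrt{28 + 433}\right) + \left(\frac{107588}{-148511} - \frac{149643}{87121}\right)} = - \frac{75765}{\left(152229 + \sqrt{461}\right) + \left(107588 \left(- \frac{1}{148511}\right) - \frac{149643}{87121}\right)} = - \frac{75765}{\left(152229 + \sqrt{461}\right) - \frac{31596805721}{12938426831}} = - \frac{75765}{\frac{1969572181250578}{12938426831} + \sqrt{461}}$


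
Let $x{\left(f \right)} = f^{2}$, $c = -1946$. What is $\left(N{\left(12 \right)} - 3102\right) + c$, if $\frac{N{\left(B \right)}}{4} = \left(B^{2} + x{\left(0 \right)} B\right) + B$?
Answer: $-4424$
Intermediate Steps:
$N{\left(B \right)} = 4 B + 4 B^{2}$ ($N{\left(B \right)} = 4 \left(\left(B^{2} + 0^{2} B\right) + B\right) = 4 \left(\left(B^{2} + 0 B\right) + B\right) = 4 \left(\left(B^{2} + 0\right) + B\right) = 4 \left(B^{2} + B\right) = 4 \left(B + B^{2}\right) = 4 B + 4 B^{2}$)
$\left(N{\left(12 \right)} - 3102\right) + c = \left(4 \cdot 12 \left(1 + 12\right) - 3102\right) - 1946 = \left(4 \cdot 12 \cdot 13 - 3102\right) - 1946 = \left(624 - 3102\right) - 1946 = -2478 - 1946 = -4424$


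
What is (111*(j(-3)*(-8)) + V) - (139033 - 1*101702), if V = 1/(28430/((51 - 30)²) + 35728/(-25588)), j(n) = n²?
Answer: -8064214235377/177927698 ≈ -45323.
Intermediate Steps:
V = 2821077/177927698 (V = 1/(28430/(21²) + 35728*(-1/25588)) = 1/(28430/441 - 8932/6397) = 1/(177927698/2821077) = 2821077/177927698 ≈ 0.015855)
(111*(j(-3)*(-8)) + V) - (139033 - 1*101702) = (111*((-3)²*(-8)) + 2821077/177927698) - (139033 - 1*101702) = (111*(9*(-8)) + 2821077/177927698) - (139033 - 101702) = (111*(-72) + 2821077/177927698) - 1*37331 = (-7992 + 2821077/177927698) - 37331 = -1421995341339/177927698 - 37331 = -8064214235377/177927698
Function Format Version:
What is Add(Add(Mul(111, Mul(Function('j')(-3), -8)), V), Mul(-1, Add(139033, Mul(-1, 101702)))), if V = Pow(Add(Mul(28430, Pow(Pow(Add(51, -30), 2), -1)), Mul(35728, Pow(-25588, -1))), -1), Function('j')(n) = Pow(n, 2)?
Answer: Rational(-8064214235377, 177927698) ≈ -45323.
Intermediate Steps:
V = Rational(2821077, 177927698) (V = Pow(Add(Mul(28430, Pow(Pow(21, 2), -1)), Mul(35728, Rational(-1, 25588))), -1) = Pow(Add(Mul(28430, Pow(441, -1)), Rational(-8932, 6397)), -1) = Pow(Add(Mul(28430, Rational(1, 441)), Rational(-8932, 6397)), -1) = Pow(Add(Rational(28430, 441), Rational(-8932, 6397)), -1) = Pow(Rational(177927698, 2821077), -1) = Rational(2821077, 177927698) ≈ 0.015855)
Add(Add(Mul(111, Mul(Function('j')(-3), -8)), V), Mul(-1, Add(139033, Mul(-1, 101702)))) = Add(Add(Mul(111, Mul(Pow(-3, 2), -8)), Rational(2821077, 177927698)), Mul(-1, Add(139033, Mul(-1, 101702)))) = Add(Add(Mul(111, Mul(9, -8)), Rational(2821077, 177927698)), Mul(-1, Add(139033, -101702))) = Add(Add(Mul(111, -72), Rational(2821077, 177927698)), Mul(-1, 37331)) = Add(Add(-7992, Rational(2821077, 177927698)), -37331) = Add(Rational(-1421995341339, 177927698), -37331) = Rational(-8064214235377, 177927698)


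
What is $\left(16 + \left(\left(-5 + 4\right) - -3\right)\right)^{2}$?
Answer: $324$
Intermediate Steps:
$\left(16 + \left(\left(-5 + 4\right) - -3\right)\right)^{2} = \left(16 + \left(-1 + 3\right)\right)^{2} = \left(16 + 2\right)^{2} = 18^{2} = 324$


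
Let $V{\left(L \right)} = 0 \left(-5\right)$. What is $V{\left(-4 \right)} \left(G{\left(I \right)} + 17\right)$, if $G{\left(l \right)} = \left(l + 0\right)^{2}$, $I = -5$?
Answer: $0$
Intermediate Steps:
$V{\left(L \right)} = 0$
$G{\left(l \right)} = l^{2}$
$V{\left(-4 \right)} \left(G{\left(I \right)} + 17\right) = 0 \left(\left(-5\right)^{2} + 17\right) = 0 \left(25 + 17\right) = 0 \cdot 42 = 0$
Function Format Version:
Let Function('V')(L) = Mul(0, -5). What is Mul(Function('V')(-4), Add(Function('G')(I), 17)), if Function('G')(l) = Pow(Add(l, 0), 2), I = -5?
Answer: 0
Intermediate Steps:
Function('V')(L) = 0
Function('G')(l) = Pow(l, 2)
Mul(Function('V')(-4), Add(Function('G')(I), 17)) = Mul(0, Add(Pow(-5, 2), 17)) = Mul(0, Add(25, 17)) = Mul(0, 42) = 0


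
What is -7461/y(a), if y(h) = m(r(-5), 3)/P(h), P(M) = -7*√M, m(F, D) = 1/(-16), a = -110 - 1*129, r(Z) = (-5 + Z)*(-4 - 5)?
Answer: -835632*I*√239 ≈ -1.2919e+7*I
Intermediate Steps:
r(Z) = 45 - 9*Z (r(Z) = (-5 + Z)*(-9) = 45 - 9*Z)
a = -239 (a = -110 - 129 = -239)
m(F, D) = -1/16
y(h) = 1/(112*√h) (y(h) = -(-1/(7*√h))/16 = -(-1)/(112*√h) = 1/(112*√h))
-7461/y(a) = -7461*112*I*√239 = -835632*I*√239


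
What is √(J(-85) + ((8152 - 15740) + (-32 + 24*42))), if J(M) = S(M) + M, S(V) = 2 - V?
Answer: I*√6610 ≈ 81.302*I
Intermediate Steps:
J(M) = 2 (J(M) = (2 - M) + M = 2)
√(J(-85) + ((8152 - 15740) + (-32 + 24*42))) = √(2 + ((8152 - 15740) + (-32 + 24*42))) = √(2 + (-7588 + (-32 + 1008))) = √(2 + (-7588 + 976)) = √(2 - 6612) = √(-6610) = I*√6610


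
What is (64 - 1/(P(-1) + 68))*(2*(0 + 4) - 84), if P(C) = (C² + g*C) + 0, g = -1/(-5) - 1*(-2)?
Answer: -812098/167 ≈ -4862.9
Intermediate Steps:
g = 11/5 (g = -1*(-⅕) + 2 = ⅕ + 2 = 11/5 ≈ 2.2000)
P(C) = C² + 11*C/5 (P(C) = (C² + 11*C/5) + 0 = C² + 11*C/5)
(64 - 1/(P(-1) + 68))*(2*(0 + 4) - 84) = (64 - 1/((⅕)*(-1)*(11 + 5*(-1)) + 68))*(2*(0 + 4) - 84) = (64 - 1/((⅕)*(-1)*(11 - 5) + 68))*(2*4 - 84) = (64 - 1/((⅕)*(-1)*6 + 68))*(8 - 84) = (64 - 1/(-6/5 + 68))*(-76) = (64 - 1/334/5)*(-76) = (64 - 1*5/334)*(-76) = (64 - 5/334)*(-76) = (21371/334)*(-76) = -812098/167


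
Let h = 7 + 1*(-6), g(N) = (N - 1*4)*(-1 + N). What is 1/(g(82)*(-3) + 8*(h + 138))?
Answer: -1/17842 ≈ -5.6048e-5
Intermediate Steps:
g(N) = (-1 + N)*(-4 + N) (g(N) = (N - 4)*(-1 + N) = (-4 + N)*(-1 + N) = (-1 + N)*(-4 + N))
h = 1 (h = 7 - 6 = 1)
1/(g(82)*(-3) + 8*(h + 138)) = 1/((4 + 82² - 5*82)*(-3) + 8*(1 + 138)) = 1/((4 + 6724 - 410)*(-3) + 8*139) = 1/(6318*(-3) + 1112) = 1/(-18954 + 1112) = 1/(-17842) = -1/17842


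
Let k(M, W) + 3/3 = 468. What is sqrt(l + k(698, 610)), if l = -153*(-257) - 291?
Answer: sqrt(39497) ≈ 198.74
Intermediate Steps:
k(M, W) = 467 (k(M, W) = -1 + 468 = 467)
l = 39030 (l = 39321 - 291 = 39030)
sqrt(l + k(698, 610)) = sqrt(39030 + 467) = sqrt(39497)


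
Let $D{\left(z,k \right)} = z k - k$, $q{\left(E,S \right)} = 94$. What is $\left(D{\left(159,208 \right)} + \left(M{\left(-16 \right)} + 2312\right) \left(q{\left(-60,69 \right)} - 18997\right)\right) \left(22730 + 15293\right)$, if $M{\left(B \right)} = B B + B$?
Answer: $-1832997270616$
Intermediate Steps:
$M{\left(B \right)} = B + B^{2}$ ($M{\left(B \right)} = B^{2} + B = B + B^{2}$)
$D{\left(z,k \right)} = - k + k z$ ($D{\left(z,k \right)} = k z - k = - k + k z$)
$\left(D{\left(159,208 \right)} + \left(M{\left(-16 \right)} + 2312\right) \left(q{\left(-60,69 \right)} - 18997\right)\right) \left(22730 + 15293\right) = \left(208 \left(-1 + 159\right) + \left(- 16 \left(1 - 16\right) + 2312\right) \left(94 - 18997\right)\right) \left(22730 + 15293\right) = \left(208 \cdot 158 + \left(\left(-16\right) \left(-15\right) + 2312\right) \left(-18903\right)\right) 38023 = \left(32864 + \left(240 + 2312\right) \left(-18903\right)\right) 38023 = \left(32864 + 2552 \left(-18903\right)\right) 38023 = \left(32864 - 48240456\right) 38023 = \left(-48207592\right) 38023 = -1832997270616$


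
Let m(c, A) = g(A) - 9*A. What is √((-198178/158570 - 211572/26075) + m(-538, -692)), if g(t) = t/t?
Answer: 2*√10632996523648971059/82694255 ≈ 78.865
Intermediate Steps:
g(t) = 1
m(c, A) = 1 - 9*A
√((-198178/158570 - 211572/26075) + m(-538, -692)) = √((-198178/158570 - 211572/26075) + (1 - 9*(-692))) = √((-198178*1/158570 - 211572*1/26075) + (1 + 6228)) = √((-99089/79285 - 211572/26075) + 6229) = √(-3871646339/413471275 + 6229) = √(2571640925636/413471275) = 2*√10632996523648971059/82694255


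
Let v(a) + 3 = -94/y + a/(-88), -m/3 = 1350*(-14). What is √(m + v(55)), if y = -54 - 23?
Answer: √5378560726/308 ≈ 238.11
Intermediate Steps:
y = -77
m = 56700 (m = -4050*(-14) = -3*(-18900) = 56700)
v(a) = -137/77 - a/88 (v(a) = -3 + (-94/(-77) + a/(-88)) = -3 + (-94*(-1/77) + a*(-1/88)) = -3 + (94/77 - a/88) = -137/77 - a/88)
√(m + v(55)) = √(56700 + (-137/77 - 1/88*55)) = √(56700 + (-137/77 - 5/8)) = √(56700 - 1481/616) = √(34925719/616) = √5378560726/308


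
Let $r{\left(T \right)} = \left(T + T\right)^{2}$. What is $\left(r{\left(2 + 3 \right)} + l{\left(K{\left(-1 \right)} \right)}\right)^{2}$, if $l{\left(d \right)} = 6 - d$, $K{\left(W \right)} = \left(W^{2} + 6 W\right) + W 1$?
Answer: $12544$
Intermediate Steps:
$r{\left(T \right)} = 4 T^{2}$ ($r{\left(T \right)} = \left(2 T\right)^{2} = 4 T^{2}$)
$K{\left(W \right)} = W^{2} + 7 W$ ($K{\left(W \right)} = \left(W^{2} + 6 W\right) + W = W^{2} + 7 W$)
$\left(r{\left(2 + 3 \right)} + l{\left(K{\left(-1 \right)} \right)}\right)^{2} = \left(4 \left(2 + 3\right)^{2} + \left(6 - - (7 - 1)\right)\right)^{2} = \left(4 \cdot 5^{2} + \left(6 - \left(-1\right) 6\right)\right)^{2} = \left(4 \cdot 25 + \left(6 - -6\right)\right)^{2} = \left(100 + \left(6 + 6\right)\right)^{2} = \left(100 + 12\right)^{2} = 112^{2} = 12544$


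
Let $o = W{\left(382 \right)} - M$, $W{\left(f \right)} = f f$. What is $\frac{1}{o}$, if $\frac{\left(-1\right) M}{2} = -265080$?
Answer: $- \frac{1}{384236} \approx -2.6026 \cdot 10^{-6}$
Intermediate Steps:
$W{\left(f \right)} = f^{2}$
$M = 530160$ ($M = \left(-2\right) \left(-265080\right) = 530160$)
$o = -384236$ ($o = 382^{2} - 530160 = 145924 - 530160 = -384236$)
$\frac{1}{o} = \frac{1}{-384236} = - \frac{1}{384236}$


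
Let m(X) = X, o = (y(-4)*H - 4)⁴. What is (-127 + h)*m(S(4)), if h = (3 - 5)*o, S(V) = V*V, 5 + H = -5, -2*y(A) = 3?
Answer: -470544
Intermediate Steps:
y(A) = -3/2 (y(A) = -½*3 = -3/2)
H = -10 (H = -5 - 5 = -10)
S(V) = V²
o = 14641 (o = (-3/2*(-10) - 4)⁴ = (15 - 4)⁴ = 11⁴ = 14641)
h = -29282 (h = (3 - 5)*14641 = -2*14641 = -29282)
(-127 + h)*m(S(4)) = (-127 - 29282)*4² = -29409*16 = -470544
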